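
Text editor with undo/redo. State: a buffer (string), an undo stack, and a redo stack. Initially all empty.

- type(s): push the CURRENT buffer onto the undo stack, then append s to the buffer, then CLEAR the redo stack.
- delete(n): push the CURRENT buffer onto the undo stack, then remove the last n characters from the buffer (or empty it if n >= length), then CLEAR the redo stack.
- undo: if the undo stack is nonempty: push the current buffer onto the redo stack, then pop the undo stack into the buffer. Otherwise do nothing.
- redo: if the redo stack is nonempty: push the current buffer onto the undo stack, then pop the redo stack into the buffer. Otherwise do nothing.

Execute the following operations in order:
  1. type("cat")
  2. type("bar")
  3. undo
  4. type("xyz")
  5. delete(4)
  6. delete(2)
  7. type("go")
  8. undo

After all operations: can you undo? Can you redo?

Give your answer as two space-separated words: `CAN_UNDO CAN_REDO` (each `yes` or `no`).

After op 1 (type): buf='cat' undo_depth=1 redo_depth=0
After op 2 (type): buf='catbar' undo_depth=2 redo_depth=0
After op 3 (undo): buf='cat' undo_depth=1 redo_depth=1
After op 4 (type): buf='catxyz' undo_depth=2 redo_depth=0
After op 5 (delete): buf='ca' undo_depth=3 redo_depth=0
After op 6 (delete): buf='(empty)' undo_depth=4 redo_depth=0
After op 7 (type): buf='go' undo_depth=5 redo_depth=0
After op 8 (undo): buf='(empty)' undo_depth=4 redo_depth=1

Answer: yes yes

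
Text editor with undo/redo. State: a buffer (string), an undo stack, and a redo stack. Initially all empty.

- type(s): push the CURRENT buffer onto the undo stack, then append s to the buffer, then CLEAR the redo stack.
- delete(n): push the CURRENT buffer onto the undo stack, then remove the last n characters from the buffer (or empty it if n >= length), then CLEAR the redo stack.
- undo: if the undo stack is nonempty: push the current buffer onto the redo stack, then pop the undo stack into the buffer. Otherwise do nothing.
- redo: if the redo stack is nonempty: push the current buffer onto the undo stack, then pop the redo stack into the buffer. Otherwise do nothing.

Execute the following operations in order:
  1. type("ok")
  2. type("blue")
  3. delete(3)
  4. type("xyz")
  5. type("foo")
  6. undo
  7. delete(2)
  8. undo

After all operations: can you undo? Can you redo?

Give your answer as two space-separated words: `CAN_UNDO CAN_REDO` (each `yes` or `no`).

Answer: yes yes

Derivation:
After op 1 (type): buf='ok' undo_depth=1 redo_depth=0
After op 2 (type): buf='okblue' undo_depth=2 redo_depth=0
After op 3 (delete): buf='okb' undo_depth=3 redo_depth=0
After op 4 (type): buf='okbxyz' undo_depth=4 redo_depth=0
After op 5 (type): buf='okbxyzfoo' undo_depth=5 redo_depth=0
After op 6 (undo): buf='okbxyz' undo_depth=4 redo_depth=1
After op 7 (delete): buf='okbx' undo_depth=5 redo_depth=0
After op 8 (undo): buf='okbxyz' undo_depth=4 redo_depth=1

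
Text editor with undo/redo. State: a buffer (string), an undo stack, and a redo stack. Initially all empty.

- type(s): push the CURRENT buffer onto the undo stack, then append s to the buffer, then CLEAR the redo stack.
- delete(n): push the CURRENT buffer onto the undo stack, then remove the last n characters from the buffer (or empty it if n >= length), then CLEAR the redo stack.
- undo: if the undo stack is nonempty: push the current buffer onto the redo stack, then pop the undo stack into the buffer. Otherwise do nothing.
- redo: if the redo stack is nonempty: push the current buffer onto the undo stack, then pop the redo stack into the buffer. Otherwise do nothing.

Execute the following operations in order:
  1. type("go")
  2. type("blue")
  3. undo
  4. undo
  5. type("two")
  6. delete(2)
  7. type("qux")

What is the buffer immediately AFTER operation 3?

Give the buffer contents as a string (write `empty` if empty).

After op 1 (type): buf='go' undo_depth=1 redo_depth=0
After op 2 (type): buf='goblue' undo_depth=2 redo_depth=0
After op 3 (undo): buf='go' undo_depth=1 redo_depth=1

Answer: go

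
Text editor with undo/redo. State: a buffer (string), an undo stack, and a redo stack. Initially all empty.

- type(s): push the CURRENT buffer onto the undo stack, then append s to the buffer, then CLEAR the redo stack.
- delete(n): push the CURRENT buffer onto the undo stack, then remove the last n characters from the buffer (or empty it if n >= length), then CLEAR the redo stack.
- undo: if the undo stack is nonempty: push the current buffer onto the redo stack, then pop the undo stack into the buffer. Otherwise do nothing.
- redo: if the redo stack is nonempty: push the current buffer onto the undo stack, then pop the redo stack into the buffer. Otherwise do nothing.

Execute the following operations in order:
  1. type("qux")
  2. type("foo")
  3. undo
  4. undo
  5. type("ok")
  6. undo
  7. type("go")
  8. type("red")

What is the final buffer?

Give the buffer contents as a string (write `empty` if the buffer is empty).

After op 1 (type): buf='qux' undo_depth=1 redo_depth=0
After op 2 (type): buf='quxfoo' undo_depth=2 redo_depth=0
After op 3 (undo): buf='qux' undo_depth=1 redo_depth=1
After op 4 (undo): buf='(empty)' undo_depth=0 redo_depth=2
After op 5 (type): buf='ok' undo_depth=1 redo_depth=0
After op 6 (undo): buf='(empty)' undo_depth=0 redo_depth=1
After op 7 (type): buf='go' undo_depth=1 redo_depth=0
After op 8 (type): buf='gored' undo_depth=2 redo_depth=0

Answer: gored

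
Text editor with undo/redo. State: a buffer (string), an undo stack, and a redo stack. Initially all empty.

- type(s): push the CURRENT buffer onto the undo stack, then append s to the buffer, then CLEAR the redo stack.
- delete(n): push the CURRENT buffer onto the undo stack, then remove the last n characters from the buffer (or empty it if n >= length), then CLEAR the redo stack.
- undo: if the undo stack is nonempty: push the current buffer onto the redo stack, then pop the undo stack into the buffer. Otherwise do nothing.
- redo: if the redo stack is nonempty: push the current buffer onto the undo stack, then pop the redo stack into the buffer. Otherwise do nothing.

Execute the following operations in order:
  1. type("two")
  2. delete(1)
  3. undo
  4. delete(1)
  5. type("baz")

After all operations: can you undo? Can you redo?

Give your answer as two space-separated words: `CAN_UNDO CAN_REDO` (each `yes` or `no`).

Answer: yes no

Derivation:
After op 1 (type): buf='two' undo_depth=1 redo_depth=0
After op 2 (delete): buf='tw' undo_depth=2 redo_depth=0
After op 3 (undo): buf='two' undo_depth=1 redo_depth=1
After op 4 (delete): buf='tw' undo_depth=2 redo_depth=0
After op 5 (type): buf='twbaz' undo_depth=3 redo_depth=0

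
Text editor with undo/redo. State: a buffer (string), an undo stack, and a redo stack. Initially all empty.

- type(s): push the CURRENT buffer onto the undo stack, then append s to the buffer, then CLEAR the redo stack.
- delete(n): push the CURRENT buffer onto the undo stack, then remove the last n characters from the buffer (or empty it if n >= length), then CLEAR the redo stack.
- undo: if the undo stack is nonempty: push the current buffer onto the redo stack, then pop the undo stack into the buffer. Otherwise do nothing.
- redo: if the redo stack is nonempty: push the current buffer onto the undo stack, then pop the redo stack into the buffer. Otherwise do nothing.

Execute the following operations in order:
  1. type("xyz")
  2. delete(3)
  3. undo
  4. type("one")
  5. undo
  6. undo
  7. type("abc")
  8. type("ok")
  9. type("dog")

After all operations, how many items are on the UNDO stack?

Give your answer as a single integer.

After op 1 (type): buf='xyz' undo_depth=1 redo_depth=0
After op 2 (delete): buf='(empty)' undo_depth=2 redo_depth=0
After op 3 (undo): buf='xyz' undo_depth=1 redo_depth=1
After op 4 (type): buf='xyzone' undo_depth=2 redo_depth=0
After op 5 (undo): buf='xyz' undo_depth=1 redo_depth=1
After op 6 (undo): buf='(empty)' undo_depth=0 redo_depth=2
After op 7 (type): buf='abc' undo_depth=1 redo_depth=0
After op 8 (type): buf='abcok' undo_depth=2 redo_depth=0
After op 9 (type): buf='abcokdog' undo_depth=3 redo_depth=0

Answer: 3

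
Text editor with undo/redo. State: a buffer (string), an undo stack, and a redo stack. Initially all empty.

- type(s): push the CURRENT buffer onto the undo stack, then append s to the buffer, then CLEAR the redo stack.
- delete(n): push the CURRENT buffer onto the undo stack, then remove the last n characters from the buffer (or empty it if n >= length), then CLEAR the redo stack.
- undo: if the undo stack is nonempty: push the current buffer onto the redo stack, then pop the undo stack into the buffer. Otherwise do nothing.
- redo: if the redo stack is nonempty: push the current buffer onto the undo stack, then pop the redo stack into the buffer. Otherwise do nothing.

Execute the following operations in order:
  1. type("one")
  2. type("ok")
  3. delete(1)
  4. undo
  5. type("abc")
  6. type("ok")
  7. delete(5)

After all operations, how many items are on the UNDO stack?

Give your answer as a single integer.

Answer: 5

Derivation:
After op 1 (type): buf='one' undo_depth=1 redo_depth=0
After op 2 (type): buf='oneok' undo_depth=2 redo_depth=0
After op 3 (delete): buf='oneo' undo_depth=3 redo_depth=0
After op 4 (undo): buf='oneok' undo_depth=2 redo_depth=1
After op 5 (type): buf='oneokabc' undo_depth=3 redo_depth=0
After op 6 (type): buf='oneokabcok' undo_depth=4 redo_depth=0
After op 7 (delete): buf='oneok' undo_depth=5 redo_depth=0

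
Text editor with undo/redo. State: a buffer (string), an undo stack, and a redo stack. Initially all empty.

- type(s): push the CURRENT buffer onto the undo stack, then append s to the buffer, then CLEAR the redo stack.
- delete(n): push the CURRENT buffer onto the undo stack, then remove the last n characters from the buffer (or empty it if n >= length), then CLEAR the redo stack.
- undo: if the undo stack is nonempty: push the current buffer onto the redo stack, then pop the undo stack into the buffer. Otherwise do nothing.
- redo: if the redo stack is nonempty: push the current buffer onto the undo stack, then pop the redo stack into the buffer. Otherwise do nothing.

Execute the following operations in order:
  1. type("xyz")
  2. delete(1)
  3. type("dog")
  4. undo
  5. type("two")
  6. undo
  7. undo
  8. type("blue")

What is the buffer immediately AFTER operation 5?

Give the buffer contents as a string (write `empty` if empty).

After op 1 (type): buf='xyz' undo_depth=1 redo_depth=0
After op 2 (delete): buf='xy' undo_depth=2 redo_depth=0
After op 3 (type): buf='xydog' undo_depth=3 redo_depth=0
After op 4 (undo): buf='xy' undo_depth=2 redo_depth=1
After op 5 (type): buf='xytwo' undo_depth=3 redo_depth=0

Answer: xytwo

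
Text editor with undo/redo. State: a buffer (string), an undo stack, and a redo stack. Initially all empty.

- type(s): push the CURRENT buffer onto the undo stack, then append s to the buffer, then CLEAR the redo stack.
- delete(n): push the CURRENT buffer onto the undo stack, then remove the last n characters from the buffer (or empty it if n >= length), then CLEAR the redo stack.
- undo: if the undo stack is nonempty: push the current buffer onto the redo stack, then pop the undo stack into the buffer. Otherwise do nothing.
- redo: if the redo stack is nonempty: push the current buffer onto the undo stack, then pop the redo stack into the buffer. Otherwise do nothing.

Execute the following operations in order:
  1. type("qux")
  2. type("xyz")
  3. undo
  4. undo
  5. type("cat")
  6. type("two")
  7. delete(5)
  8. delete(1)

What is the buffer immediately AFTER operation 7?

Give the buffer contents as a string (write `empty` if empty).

After op 1 (type): buf='qux' undo_depth=1 redo_depth=0
After op 2 (type): buf='quxxyz' undo_depth=2 redo_depth=0
After op 3 (undo): buf='qux' undo_depth=1 redo_depth=1
After op 4 (undo): buf='(empty)' undo_depth=0 redo_depth=2
After op 5 (type): buf='cat' undo_depth=1 redo_depth=0
After op 6 (type): buf='cattwo' undo_depth=2 redo_depth=0
After op 7 (delete): buf='c' undo_depth=3 redo_depth=0

Answer: c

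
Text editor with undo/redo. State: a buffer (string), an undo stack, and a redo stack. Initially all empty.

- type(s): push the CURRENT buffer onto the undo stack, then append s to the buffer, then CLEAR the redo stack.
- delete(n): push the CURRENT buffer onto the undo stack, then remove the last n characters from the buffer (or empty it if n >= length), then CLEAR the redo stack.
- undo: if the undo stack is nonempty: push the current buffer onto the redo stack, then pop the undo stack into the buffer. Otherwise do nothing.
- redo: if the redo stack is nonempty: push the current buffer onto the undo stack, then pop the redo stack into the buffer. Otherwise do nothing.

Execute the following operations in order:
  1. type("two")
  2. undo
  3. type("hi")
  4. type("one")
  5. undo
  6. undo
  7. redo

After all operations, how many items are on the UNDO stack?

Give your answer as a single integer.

Answer: 1

Derivation:
After op 1 (type): buf='two' undo_depth=1 redo_depth=0
After op 2 (undo): buf='(empty)' undo_depth=0 redo_depth=1
After op 3 (type): buf='hi' undo_depth=1 redo_depth=0
After op 4 (type): buf='hione' undo_depth=2 redo_depth=0
After op 5 (undo): buf='hi' undo_depth=1 redo_depth=1
After op 6 (undo): buf='(empty)' undo_depth=0 redo_depth=2
After op 7 (redo): buf='hi' undo_depth=1 redo_depth=1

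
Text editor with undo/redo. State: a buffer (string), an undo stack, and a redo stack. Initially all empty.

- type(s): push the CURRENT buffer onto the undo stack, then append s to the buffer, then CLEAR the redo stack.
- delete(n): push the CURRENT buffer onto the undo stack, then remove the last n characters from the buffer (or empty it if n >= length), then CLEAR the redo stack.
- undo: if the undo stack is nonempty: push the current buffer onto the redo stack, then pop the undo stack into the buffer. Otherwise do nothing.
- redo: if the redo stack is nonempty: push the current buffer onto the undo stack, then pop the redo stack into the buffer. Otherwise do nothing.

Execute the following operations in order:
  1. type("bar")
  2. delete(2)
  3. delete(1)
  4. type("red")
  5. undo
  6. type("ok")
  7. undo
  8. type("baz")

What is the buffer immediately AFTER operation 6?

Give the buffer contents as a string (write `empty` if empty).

Answer: ok

Derivation:
After op 1 (type): buf='bar' undo_depth=1 redo_depth=0
After op 2 (delete): buf='b' undo_depth=2 redo_depth=0
After op 3 (delete): buf='(empty)' undo_depth=3 redo_depth=0
After op 4 (type): buf='red' undo_depth=4 redo_depth=0
After op 5 (undo): buf='(empty)' undo_depth=3 redo_depth=1
After op 6 (type): buf='ok' undo_depth=4 redo_depth=0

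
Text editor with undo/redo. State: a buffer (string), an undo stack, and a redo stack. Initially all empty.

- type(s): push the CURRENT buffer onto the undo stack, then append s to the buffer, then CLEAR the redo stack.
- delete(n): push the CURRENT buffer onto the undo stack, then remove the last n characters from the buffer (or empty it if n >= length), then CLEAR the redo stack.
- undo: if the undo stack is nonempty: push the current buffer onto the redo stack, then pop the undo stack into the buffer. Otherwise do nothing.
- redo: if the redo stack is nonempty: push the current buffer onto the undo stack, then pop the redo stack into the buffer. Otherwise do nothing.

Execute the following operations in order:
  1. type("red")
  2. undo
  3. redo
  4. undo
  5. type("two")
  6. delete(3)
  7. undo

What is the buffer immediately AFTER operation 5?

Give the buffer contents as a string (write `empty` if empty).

Answer: two

Derivation:
After op 1 (type): buf='red' undo_depth=1 redo_depth=0
After op 2 (undo): buf='(empty)' undo_depth=0 redo_depth=1
After op 3 (redo): buf='red' undo_depth=1 redo_depth=0
After op 4 (undo): buf='(empty)' undo_depth=0 redo_depth=1
After op 5 (type): buf='two' undo_depth=1 redo_depth=0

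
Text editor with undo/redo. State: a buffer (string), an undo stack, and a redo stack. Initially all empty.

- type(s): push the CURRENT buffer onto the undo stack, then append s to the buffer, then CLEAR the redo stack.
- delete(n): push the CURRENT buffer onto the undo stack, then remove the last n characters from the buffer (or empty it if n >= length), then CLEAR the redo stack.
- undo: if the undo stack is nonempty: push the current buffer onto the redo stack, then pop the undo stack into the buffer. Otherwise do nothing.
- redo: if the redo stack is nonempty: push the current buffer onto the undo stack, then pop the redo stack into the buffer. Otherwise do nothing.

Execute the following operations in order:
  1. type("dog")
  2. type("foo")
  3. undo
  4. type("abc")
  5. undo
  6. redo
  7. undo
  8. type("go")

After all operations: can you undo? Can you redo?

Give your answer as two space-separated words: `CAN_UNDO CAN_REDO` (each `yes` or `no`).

After op 1 (type): buf='dog' undo_depth=1 redo_depth=0
After op 2 (type): buf='dogfoo' undo_depth=2 redo_depth=0
After op 3 (undo): buf='dog' undo_depth=1 redo_depth=1
After op 4 (type): buf='dogabc' undo_depth=2 redo_depth=0
After op 5 (undo): buf='dog' undo_depth=1 redo_depth=1
After op 6 (redo): buf='dogabc' undo_depth=2 redo_depth=0
After op 7 (undo): buf='dog' undo_depth=1 redo_depth=1
After op 8 (type): buf='doggo' undo_depth=2 redo_depth=0

Answer: yes no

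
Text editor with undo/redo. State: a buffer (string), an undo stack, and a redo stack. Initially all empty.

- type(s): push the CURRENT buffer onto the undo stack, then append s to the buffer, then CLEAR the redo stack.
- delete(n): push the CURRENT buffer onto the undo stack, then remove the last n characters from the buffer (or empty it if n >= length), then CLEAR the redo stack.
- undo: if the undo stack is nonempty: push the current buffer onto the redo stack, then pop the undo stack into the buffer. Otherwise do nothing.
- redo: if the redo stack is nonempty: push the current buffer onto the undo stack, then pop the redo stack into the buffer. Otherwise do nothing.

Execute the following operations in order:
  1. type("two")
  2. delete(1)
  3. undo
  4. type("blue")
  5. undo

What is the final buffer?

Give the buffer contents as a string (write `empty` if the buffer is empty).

After op 1 (type): buf='two' undo_depth=1 redo_depth=0
After op 2 (delete): buf='tw' undo_depth=2 redo_depth=0
After op 3 (undo): buf='two' undo_depth=1 redo_depth=1
After op 4 (type): buf='twoblue' undo_depth=2 redo_depth=0
After op 5 (undo): buf='two' undo_depth=1 redo_depth=1

Answer: two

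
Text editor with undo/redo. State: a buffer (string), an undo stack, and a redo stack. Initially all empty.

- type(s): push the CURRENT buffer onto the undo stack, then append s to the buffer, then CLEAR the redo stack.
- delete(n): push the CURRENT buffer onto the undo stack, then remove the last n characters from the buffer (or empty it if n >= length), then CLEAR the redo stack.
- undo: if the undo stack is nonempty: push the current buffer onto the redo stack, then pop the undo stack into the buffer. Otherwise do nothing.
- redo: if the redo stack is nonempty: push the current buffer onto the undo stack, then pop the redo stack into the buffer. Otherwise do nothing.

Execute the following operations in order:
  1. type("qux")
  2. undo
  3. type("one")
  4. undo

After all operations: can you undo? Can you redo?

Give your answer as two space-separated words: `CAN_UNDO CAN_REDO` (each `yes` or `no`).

Answer: no yes

Derivation:
After op 1 (type): buf='qux' undo_depth=1 redo_depth=0
After op 2 (undo): buf='(empty)' undo_depth=0 redo_depth=1
After op 3 (type): buf='one' undo_depth=1 redo_depth=0
After op 4 (undo): buf='(empty)' undo_depth=0 redo_depth=1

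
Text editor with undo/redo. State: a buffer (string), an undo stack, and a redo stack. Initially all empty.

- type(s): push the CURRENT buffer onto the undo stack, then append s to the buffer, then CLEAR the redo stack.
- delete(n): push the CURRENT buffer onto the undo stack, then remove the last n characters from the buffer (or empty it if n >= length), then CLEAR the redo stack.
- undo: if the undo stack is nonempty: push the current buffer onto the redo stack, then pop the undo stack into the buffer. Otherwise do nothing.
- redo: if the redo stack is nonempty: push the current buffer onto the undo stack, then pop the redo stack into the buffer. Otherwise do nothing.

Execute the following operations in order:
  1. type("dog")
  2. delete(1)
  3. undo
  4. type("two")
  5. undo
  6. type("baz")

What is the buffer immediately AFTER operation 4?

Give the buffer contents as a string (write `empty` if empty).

Answer: dogtwo

Derivation:
After op 1 (type): buf='dog' undo_depth=1 redo_depth=0
After op 2 (delete): buf='do' undo_depth=2 redo_depth=0
After op 3 (undo): buf='dog' undo_depth=1 redo_depth=1
After op 4 (type): buf='dogtwo' undo_depth=2 redo_depth=0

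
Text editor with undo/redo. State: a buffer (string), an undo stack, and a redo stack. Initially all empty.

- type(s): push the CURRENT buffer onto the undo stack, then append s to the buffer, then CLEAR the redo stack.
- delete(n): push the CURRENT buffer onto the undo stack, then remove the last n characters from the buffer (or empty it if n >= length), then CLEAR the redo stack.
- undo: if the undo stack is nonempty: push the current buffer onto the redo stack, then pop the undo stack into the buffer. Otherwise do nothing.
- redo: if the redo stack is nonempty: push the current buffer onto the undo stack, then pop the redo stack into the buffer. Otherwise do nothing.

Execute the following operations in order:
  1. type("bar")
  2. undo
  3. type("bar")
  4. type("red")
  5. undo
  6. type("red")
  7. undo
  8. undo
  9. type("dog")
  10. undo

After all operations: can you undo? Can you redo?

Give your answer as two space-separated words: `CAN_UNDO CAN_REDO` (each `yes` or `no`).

Answer: no yes

Derivation:
After op 1 (type): buf='bar' undo_depth=1 redo_depth=0
After op 2 (undo): buf='(empty)' undo_depth=0 redo_depth=1
After op 3 (type): buf='bar' undo_depth=1 redo_depth=0
After op 4 (type): buf='barred' undo_depth=2 redo_depth=0
After op 5 (undo): buf='bar' undo_depth=1 redo_depth=1
After op 6 (type): buf='barred' undo_depth=2 redo_depth=0
After op 7 (undo): buf='bar' undo_depth=1 redo_depth=1
After op 8 (undo): buf='(empty)' undo_depth=0 redo_depth=2
After op 9 (type): buf='dog' undo_depth=1 redo_depth=0
After op 10 (undo): buf='(empty)' undo_depth=0 redo_depth=1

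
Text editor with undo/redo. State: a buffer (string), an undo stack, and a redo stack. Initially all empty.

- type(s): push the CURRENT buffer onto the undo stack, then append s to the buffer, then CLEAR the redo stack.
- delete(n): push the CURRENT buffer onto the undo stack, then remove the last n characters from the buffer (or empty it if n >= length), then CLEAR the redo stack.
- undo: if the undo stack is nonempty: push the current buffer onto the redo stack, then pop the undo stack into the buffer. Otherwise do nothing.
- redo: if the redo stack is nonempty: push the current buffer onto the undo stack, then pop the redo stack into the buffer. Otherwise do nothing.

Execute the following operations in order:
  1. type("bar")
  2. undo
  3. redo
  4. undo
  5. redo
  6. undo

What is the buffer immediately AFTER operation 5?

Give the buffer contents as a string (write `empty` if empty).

After op 1 (type): buf='bar' undo_depth=1 redo_depth=0
After op 2 (undo): buf='(empty)' undo_depth=0 redo_depth=1
After op 3 (redo): buf='bar' undo_depth=1 redo_depth=0
After op 4 (undo): buf='(empty)' undo_depth=0 redo_depth=1
After op 5 (redo): buf='bar' undo_depth=1 redo_depth=0

Answer: bar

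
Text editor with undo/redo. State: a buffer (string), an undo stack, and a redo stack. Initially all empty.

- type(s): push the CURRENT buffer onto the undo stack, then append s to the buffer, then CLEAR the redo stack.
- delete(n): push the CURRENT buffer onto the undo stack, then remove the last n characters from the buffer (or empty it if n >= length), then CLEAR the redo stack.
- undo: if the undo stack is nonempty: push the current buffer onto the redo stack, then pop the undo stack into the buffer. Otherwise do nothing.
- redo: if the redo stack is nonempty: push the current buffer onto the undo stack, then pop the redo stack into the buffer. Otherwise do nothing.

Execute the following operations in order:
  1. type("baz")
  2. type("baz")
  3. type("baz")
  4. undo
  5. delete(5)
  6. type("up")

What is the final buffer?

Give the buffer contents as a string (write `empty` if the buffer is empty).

After op 1 (type): buf='baz' undo_depth=1 redo_depth=0
After op 2 (type): buf='bazbaz' undo_depth=2 redo_depth=0
After op 3 (type): buf='bazbazbaz' undo_depth=3 redo_depth=0
After op 4 (undo): buf='bazbaz' undo_depth=2 redo_depth=1
After op 5 (delete): buf='b' undo_depth=3 redo_depth=0
After op 6 (type): buf='bup' undo_depth=4 redo_depth=0

Answer: bup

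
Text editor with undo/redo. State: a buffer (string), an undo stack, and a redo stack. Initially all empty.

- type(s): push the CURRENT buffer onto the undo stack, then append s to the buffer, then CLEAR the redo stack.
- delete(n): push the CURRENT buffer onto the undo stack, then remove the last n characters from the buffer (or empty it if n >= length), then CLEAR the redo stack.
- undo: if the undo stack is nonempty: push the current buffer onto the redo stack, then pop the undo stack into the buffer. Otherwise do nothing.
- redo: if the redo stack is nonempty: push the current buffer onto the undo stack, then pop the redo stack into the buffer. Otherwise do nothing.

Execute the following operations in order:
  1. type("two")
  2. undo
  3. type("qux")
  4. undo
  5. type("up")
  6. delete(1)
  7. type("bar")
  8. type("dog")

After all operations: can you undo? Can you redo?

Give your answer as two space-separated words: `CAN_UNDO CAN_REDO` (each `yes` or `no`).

After op 1 (type): buf='two' undo_depth=1 redo_depth=0
After op 2 (undo): buf='(empty)' undo_depth=0 redo_depth=1
After op 3 (type): buf='qux' undo_depth=1 redo_depth=0
After op 4 (undo): buf='(empty)' undo_depth=0 redo_depth=1
After op 5 (type): buf='up' undo_depth=1 redo_depth=0
After op 6 (delete): buf='u' undo_depth=2 redo_depth=0
After op 7 (type): buf='ubar' undo_depth=3 redo_depth=0
After op 8 (type): buf='ubardog' undo_depth=4 redo_depth=0

Answer: yes no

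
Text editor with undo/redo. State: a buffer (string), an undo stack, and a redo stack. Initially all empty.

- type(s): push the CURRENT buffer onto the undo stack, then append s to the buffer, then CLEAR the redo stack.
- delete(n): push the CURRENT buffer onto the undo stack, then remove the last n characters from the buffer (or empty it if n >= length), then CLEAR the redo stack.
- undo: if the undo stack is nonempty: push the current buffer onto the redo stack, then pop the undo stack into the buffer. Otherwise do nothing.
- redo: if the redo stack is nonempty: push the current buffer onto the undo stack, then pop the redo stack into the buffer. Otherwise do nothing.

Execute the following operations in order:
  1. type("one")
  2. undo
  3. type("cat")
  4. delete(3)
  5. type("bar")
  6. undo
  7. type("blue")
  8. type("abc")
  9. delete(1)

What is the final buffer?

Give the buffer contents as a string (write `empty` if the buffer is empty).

After op 1 (type): buf='one' undo_depth=1 redo_depth=0
After op 2 (undo): buf='(empty)' undo_depth=0 redo_depth=1
After op 3 (type): buf='cat' undo_depth=1 redo_depth=0
After op 4 (delete): buf='(empty)' undo_depth=2 redo_depth=0
After op 5 (type): buf='bar' undo_depth=3 redo_depth=0
After op 6 (undo): buf='(empty)' undo_depth=2 redo_depth=1
After op 7 (type): buf='blue' undo_depth=3 redo_depth=0
After op 8 (type): buf='blueabc' undo_depth=4 redo_depth=0
After op 9 (delete): buf='blueab' undo_depth=5 redo_depth=0

Answer: blueab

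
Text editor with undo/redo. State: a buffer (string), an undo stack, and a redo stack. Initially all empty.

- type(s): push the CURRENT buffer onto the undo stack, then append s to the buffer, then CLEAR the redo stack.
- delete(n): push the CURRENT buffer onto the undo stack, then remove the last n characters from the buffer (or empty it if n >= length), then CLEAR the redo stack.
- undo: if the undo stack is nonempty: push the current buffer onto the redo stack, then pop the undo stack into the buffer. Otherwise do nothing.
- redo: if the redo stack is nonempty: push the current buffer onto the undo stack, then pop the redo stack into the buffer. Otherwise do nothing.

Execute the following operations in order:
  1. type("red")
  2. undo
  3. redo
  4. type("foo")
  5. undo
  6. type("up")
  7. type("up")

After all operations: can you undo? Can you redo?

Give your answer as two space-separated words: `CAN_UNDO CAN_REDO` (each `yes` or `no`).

Answer: yes no

Derivation:
After op 1 (type): buf='red' undo_depth=1 redo_depth=0
After op 2 (undo): buf='(empty)' undo_depth=0 redo_depth=1
After op 3 (redo): buf='red' undo_depth=1 redo_depth=0
After op 4 (type): buf='redfoo' undo_depth=2 redo_depth=0
After op 5 (undo): buf='red' undo_depth=1 redo_depth=1
After op 6 (type): buf='redup' undo_depth=2 redo_depth=0
After op 7 (type): buf='redupup' undo_depth=3 redo_depth=0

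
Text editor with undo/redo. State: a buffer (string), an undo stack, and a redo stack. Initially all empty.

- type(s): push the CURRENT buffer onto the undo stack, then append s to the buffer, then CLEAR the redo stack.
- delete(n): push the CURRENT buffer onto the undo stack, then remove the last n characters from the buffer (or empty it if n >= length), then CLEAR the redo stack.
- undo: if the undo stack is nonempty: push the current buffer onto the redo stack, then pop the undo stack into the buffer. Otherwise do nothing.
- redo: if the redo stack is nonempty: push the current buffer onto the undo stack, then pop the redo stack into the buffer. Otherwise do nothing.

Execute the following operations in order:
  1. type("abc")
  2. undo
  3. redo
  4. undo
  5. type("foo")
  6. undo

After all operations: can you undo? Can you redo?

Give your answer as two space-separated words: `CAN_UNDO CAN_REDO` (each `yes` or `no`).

Answer: no yes

Derivation:
After op 1 (type): buf='abc' undo_depth=1 redo_depth=0
After op 2 (undo): buf='(empty)' undo_depth=0 redo_depth=1
After op 3 (redo): buf='abc' undo_depth=1 redo_depth=0
After op 4 (undo): buf='(empty)' undo_depth=0 redo_depth=1
After op 5 (type): buf='foo' undo_depth=1 redo_depth=0
After op 6 (undo): buf='(empty)' undo_depth=0 redo_depth=1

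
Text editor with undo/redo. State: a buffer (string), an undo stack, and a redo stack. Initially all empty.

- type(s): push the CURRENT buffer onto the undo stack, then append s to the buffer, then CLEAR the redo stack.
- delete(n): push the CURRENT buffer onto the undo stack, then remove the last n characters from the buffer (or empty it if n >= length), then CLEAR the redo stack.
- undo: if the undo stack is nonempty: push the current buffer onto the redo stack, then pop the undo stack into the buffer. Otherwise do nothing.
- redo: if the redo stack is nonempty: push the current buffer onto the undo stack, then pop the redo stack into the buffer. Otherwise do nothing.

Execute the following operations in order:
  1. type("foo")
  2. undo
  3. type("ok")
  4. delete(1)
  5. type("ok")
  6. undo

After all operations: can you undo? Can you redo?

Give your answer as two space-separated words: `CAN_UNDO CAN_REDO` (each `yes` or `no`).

Answer: yes yes

Derivation:
After op 1 (type): buf='foo' undo_depth=1 redo_depth=0
After op 2 (undo): buf='(empty)' undo_depth=0 redo_depth=1
After op 3 (type): buf='ok' undo_depth=1 redo_depth=0
After op 4 (delete): buf='o' undo_depth=2 redo_depth=0
After op 5 (type): buf='ook' undo_depth=3 redo_depth=0
After op 6 (undo): buf='o' undo_depth=2 redo_depth=1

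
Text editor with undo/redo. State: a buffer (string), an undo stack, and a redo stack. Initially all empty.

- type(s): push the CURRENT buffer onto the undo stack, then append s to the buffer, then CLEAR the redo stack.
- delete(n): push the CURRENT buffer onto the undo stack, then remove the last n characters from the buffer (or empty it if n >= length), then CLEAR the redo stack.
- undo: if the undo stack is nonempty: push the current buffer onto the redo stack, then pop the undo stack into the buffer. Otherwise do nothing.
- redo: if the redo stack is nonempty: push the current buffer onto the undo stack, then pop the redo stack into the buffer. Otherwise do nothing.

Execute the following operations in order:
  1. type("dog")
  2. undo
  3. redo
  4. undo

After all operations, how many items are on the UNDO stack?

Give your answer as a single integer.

Answer: 0

Derivation:
After op 1 (type): buf='dog' undo_depth=1 redo_depth=0
After op 2 (undo): buf='(empty)' undo_depth=0 redo_depth=1
After op 3 (redo): buf='dog' undo_depth=1 redo_depth=0
After op 4 (undo): buf='(empty)' undo_depth=0 redo_depth=1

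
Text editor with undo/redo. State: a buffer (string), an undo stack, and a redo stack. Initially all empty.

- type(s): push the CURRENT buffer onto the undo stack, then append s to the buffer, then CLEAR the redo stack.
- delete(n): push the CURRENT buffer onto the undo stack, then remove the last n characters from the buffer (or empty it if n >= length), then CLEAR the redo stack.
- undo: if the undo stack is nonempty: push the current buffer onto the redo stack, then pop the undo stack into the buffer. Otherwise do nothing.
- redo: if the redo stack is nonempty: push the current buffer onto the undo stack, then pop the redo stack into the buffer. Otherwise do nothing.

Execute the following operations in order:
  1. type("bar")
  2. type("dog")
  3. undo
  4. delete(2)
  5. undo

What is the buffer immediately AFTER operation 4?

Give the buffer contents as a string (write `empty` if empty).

Answer: b

Derivation:
After op 1 (type): buf='bar' undo_depth=1 redo_depth=0
After op 2 (type): buf='bardog' undo_depth=2 redo_depth=0
After op 3 (undo): buf='bar' undo_depth=1 redo_depth=1
After op 4 (delete): buf='b' undo_depth=2 redo_depth=0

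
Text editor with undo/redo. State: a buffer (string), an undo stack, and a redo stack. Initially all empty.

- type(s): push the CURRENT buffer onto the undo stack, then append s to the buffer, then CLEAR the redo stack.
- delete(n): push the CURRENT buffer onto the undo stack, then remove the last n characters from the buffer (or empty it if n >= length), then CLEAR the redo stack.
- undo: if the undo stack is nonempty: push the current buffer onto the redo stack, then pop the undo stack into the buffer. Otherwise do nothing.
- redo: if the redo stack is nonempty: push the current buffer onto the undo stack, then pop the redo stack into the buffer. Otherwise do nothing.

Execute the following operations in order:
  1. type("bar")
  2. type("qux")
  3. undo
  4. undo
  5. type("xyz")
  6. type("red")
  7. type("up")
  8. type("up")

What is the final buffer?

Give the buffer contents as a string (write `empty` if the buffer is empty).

Answer: xyzredupup

Derivation:
After op 1 (type): buf='bar' undo_depth=1 redo_depth=0
After op 2 (type): buf='barqux' undo_depth=2 redo_depth=0
After op 3 (undo): buf='bar' undo_depth=1 redo_depth=1
After op 4 (undo): buf='(empty)' undo_depth=0 redo_depth=2
After op 5 (type): buf='xyz' undo_depth=1 redo_depth=0
After op 6 (type): buf='xyzred' undo_depth=2 redo_depth=0
After op 7 (type): buf='xyzredup' undo_depth=3 redo_depth=0
After op 8 (type): buf='xyzredupup' undo_depth=4 redo_depth=0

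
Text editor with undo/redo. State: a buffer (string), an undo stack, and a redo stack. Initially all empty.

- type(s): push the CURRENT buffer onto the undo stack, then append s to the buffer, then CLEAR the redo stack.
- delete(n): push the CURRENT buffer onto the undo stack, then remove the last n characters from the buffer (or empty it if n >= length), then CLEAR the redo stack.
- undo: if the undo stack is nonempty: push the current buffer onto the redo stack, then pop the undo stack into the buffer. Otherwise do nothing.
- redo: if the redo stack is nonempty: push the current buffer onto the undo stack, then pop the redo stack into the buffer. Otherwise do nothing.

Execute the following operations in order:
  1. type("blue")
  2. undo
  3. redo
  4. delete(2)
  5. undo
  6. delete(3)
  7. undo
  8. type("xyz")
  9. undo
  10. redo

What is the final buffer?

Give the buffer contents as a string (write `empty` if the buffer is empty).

After op 1 (type): buf='blue' undo_depth=1 redo_depth=0
After op 2 (undo): buf='(empty)' undo_depth=0 redo_depth=1
After op 3 (redo): buf='blue' undo_depth=1 redo_depth=0
After op 4 (delete): buf='bl' undo_depth=2 redo_depth=0
After op 5 (undo): buf='blue' undo_depth=1 redo_depth=1
After op 6 (delete): buf='b' undo_depth=2 redo_depth=0
After op 7 (undo): buf='blue' undo_depth=1 redo_depth=1
After op 8 (type): buf='bluexyz' undo_depth=2 redo_depth=0
After op 9 (undo): buf='blue' undo_depth=1 redo_depth=1
After op 10 (redo): buf='bluexyz' undo_depth=2 redo_depth=0

Answer: bluexyz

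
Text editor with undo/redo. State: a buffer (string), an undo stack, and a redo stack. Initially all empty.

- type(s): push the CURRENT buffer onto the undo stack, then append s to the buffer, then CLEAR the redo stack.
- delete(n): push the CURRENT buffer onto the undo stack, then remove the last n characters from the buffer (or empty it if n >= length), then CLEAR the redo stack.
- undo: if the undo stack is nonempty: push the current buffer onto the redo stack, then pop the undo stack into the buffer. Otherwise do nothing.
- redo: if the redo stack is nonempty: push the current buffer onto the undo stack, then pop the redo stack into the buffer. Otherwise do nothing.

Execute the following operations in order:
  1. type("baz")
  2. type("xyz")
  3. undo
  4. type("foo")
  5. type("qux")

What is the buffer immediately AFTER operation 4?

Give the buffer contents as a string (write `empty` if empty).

After op 1 (type): buf='baz' undo_depth=1 redo_depth=0
After op 2 (type): buf='bazxyz' undo_depth=2 redo_depth=0
After op 3 (undo): buf='baz' undo_depth=1 redo_depth=1
After op 4 (type): buf='bazfoo' undo_depth=2 redo_depth=0

Answer: bazfoo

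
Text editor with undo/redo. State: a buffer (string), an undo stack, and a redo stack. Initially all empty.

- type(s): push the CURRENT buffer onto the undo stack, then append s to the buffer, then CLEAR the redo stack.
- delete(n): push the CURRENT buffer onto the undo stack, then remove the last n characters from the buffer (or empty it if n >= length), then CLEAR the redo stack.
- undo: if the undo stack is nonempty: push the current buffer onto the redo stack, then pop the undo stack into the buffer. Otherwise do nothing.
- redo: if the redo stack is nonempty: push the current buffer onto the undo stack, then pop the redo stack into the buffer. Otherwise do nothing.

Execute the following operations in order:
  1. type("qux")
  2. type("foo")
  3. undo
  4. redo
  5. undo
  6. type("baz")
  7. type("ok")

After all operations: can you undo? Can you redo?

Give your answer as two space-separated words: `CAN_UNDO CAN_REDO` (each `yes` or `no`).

After op 1 (type): buf='qux' undo_depth=1 redo_depth=0
After op 2 (type): buf='quxfoo' undo_depth=2 redo_depth=0
After op 3 (undo): buf='qux' undo_depth=1 redo_depth=1
After op 4 (redo): buf='quxfoo' undo_depth=2 redo_depth=0
After op 5 (undo): buf='qux' undo_depth=1 redo_depth=1
After op 6 (type): buf='quxbaz' undo_depth=2 redo_depth=0
After op 7 (type): buf='quxbazok' undo_depth=3 redo_depth=0

Answer: yes no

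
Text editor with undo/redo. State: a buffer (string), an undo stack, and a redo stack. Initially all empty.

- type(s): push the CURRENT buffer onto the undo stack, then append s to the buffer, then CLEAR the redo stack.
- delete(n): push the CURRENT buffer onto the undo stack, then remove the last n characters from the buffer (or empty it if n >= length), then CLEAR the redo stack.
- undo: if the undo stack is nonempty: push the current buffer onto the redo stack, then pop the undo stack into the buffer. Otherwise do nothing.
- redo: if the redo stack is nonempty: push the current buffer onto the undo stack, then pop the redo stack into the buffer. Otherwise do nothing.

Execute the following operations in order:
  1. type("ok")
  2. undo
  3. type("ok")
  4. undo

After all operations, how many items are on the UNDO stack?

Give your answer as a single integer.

After op 1 (type): buf='ok' undo_depth=1 redo_depth=0
After op 2 (undo): buf='(empty)' undo_depth=0 redo_depth=1
After op 3 (type): buf='ok' undo_depth=1 redo_depth=0
After op 4 (undo): buf='(empty)' undo_depth=0 redo_depth=1

Answer: 0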